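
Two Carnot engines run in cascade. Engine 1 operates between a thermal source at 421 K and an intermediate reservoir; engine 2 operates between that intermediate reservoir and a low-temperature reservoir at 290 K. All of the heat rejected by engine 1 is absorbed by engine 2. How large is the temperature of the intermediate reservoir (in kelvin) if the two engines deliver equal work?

For reversible stages Q_m = Q_H·(T_m/T_H). Setting W₁ = Q_H(1 − T_m/T_H) equal to W₂ = Q_m(1 − T_C/T_m) = Q_H·(T_m − T_C)/T_H gives T_H − T_m = T_m − T_C, so T_m = (T_H + T_C)/2 = (421.00 + 290.00)/2 = 356 K.

T_m ≈ 356 K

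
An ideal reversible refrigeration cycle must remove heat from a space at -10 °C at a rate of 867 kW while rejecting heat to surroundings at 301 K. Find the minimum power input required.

T_C = -10 °C → -10 + 273.15 = 263.15 K.
The reversible coefficient of performance is COP_R = T_C/(T_H − T_C) = 263.15/37.85 = 6.9524.
W = Q_C/COP_R = 867/6.9524 = 125 kW.

Ẇ_in ≈ 125 kW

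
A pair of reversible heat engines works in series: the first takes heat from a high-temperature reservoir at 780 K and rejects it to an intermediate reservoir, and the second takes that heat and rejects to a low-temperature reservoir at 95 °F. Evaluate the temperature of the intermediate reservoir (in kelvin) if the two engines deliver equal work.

T_m ≈ 544.1 K

T_C = 95 °F → (95 − 32) × 5/9 = 35.00 °C = 308.15 K.
For reversible stages Q_m = Q_H·(T_m/T_H). Setting W₁ = Q_H(1 − T_m/T_H) equal to W₂ = Q_m(1 − T_C/T_m) = Q_H·(T_m − T_C)/T_H gives T_H − T_m = T_m − T_C, so T_m = (T_H + T_C)/2 = (780.00 + 308.15)/2 = 544.1 K.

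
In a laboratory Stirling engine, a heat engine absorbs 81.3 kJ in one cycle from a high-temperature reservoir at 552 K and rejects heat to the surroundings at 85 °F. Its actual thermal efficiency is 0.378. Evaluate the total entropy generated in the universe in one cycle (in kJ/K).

ΔS_univ ≈ 0.0198 kJ/K

T_C = 85 °F → (85 − 32) × 5/9 = 29.44 °C = 302.59 K.
W = η·Q_H = 0.378 × 81.3 = 30.73 kJ, so Q_C = Q_H − W = 50.57 kJ.
Reservoir entropy changes: ΔS_H = −Q_H/T_H = −81.3/552.00 = -0.1473 kJ/K and ΔS_C = +Q_C/T_C = 50.57/302.59 = 0.1671 kJ/K.
ΔS_univ = −Q_H/T_H + Q_C/T_C = 0.0198 kJ/K (> 0, since η = 0.378 < η_Carnot = 0.452).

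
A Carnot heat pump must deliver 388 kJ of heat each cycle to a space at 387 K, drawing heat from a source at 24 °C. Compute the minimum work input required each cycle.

W_in ≈ 90.1 kJ

T_C = 24 °C → 24 + 273.15 = 297.15 K.
Reversible heating COP: COP_HP = T_H/(T_H − T_C) = 387.00/89.85 = 4.3072.
W = Q_H/COP_HP = 388/4.3072 = 90.1 kJ.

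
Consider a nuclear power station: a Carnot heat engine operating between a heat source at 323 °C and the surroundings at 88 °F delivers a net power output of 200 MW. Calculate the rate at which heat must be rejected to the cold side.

Q̇_C ≈ 208 MW

T_H = 323 °C → 323 + 273.15 = 596.15 K.
T_C = 88 °F → (88 − 32) × 5/9 = 31.11 °C = 304.26 K.
The Carnot efficiency is η = 1 − T_C/T_H = 1 − 304.26/596.15 = 0.4896.
Since Q_C/Q_H = T_C/T_H and Q_H = W/η, Q_C = W·T_C/(T_H − T_C) = 200 × 304.26/291.89 = 208 MW.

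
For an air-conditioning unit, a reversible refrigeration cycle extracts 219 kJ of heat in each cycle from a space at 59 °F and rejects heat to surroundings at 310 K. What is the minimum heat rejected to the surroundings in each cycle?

Q_H ≈ 236 kJ

T_C = 59 °F → (59 − 32) × 5/9 = 15.00 °C = 288.15 K.
For a reversible cycle Q_H/Q_C = T_H/T_C, so Q_H = Q_C·T_H/T_C = 219 × 310.00/288.15 = 236 kJ.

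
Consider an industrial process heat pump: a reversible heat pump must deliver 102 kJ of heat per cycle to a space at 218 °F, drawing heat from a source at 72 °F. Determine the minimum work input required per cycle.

W_in ≈ 22.0 kJ

T_H = 218 °F → (218 − 32) × 5/9 = 103.33 °C = 376.48 K.
T_C = 72 °F → (72 − 32) × 5/9 = 22.22 °C = 295.37 K.
Reversible heating COP: COP_HP = T_H/(T_H − T_C) = 376.48/81.11 = 4.6416.
W = Q_H/COP_HP = 102/4.6416 = 22.0 kJ.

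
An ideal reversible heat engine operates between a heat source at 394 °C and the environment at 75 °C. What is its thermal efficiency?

η ≈ 0.478

T_H = 394 °C → 394 + 273.15 = 667.15 K.
T_C = 75 °C → 75 + 273.15 = 348.15 K.
For a reversible engine, η = 1 − T_C/T_H = 1 − 348.15/667.15 = 0.478.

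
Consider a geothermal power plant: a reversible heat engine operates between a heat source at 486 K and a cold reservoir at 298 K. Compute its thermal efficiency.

For a reversible engine, η = 1 − T_C/T_H = 1 − 298.00/486.00 = 0.387.

η ≈ 0.387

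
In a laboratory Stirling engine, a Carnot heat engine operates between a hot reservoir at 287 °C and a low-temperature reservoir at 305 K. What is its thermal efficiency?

T_H = 287 °C → 287 + 273.15 = 560.15 K.
The Carnot efficiency is η = 1 − T_C/T_H = 1 − 305.00/560.15 = 0.4555.

η ≈ 0.4555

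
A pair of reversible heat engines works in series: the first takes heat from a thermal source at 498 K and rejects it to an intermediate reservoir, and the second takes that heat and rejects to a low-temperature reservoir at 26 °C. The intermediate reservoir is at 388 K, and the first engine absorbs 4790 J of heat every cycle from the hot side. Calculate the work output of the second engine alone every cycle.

T_C = 26 °C → 26 + 273.15 = 299.15 K.
Heat entering the second stage: Q_m = Q_H·(T_m/T_H) = 4790 × 388.00/498.00 = 3730 J.
Second-stage efficiency η₂ = 1 − T_C/T_m = 1 − 299.15/388.00 = 0.2290, so W₂ = η₂·Q_m = 855 J.

W₂ ≈ 855 J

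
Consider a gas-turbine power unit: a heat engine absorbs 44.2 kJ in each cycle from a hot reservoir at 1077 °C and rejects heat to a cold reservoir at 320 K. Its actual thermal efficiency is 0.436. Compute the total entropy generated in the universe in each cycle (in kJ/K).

ΔS_univ ≈ 0.0452 kJ/K

T_H = 1077 °C → 1077 + 273.15 = 1350.15 K.
W = η·Q_H = 0.436 × 44.2 = 19.27 kJ, so Q_C = Q_H − W = 24.93 kJ.
Reservoir entropy changes: ΔS_H = −Q_H/T_H = −44.2/1350.15 = -0.03274 kJ/K and ΔS_C = +Q_C/T_C = 24.93/320.00 = 0.07790 kJ/K.
ΔS_univ = −Q_H/T_H + Q_C/T_C = 0.0452 kJ/K (> 0, since η = 0.436 < η_Carnot = 0.763).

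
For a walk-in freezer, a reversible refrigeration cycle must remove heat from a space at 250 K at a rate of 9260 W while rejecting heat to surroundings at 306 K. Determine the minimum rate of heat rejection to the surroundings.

Q̇_H ≈ 11330 W

For a reversible cycle Q_H/Q_C = T_H/T_C, so Q_H = Q_C·T_H/T_C = 9260 × 306.00/250.00 = 11330 W.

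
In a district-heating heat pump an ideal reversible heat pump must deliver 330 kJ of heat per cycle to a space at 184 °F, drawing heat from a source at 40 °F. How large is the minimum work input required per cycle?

T_H = 184 °F → (184 − 32) × 5/9 = 84.44 °C = 357.59 K.
T_C = 40 °F → (40 − 32) × 5/9 = 4.44 °C = 277.59 K.
COP_HP = T_H/(T_H − T_C) = 357.59/80.00 = 4.4699.
W = Q_H/COP_HP = 330/4.4699 = 73.8 kJ.

W_in ≈ 73.8 kJ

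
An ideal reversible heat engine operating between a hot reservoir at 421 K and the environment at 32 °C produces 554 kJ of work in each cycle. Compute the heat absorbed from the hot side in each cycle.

Q_H ≈ 2010 kJ

T_C = 32 °C → 32 + 273.15 = 305.15 K.
Carnot efficiency: η = 1 − T_C/T_H = 1 − 305.15/421.00 = 0.2752.
Q_H = W/η = 554/0.2752 = 2010 kJ.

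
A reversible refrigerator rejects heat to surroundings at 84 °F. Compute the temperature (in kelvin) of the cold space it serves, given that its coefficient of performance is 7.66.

T_H = 84 °F → (84 − 32) × 5/9 = 28.89 °C = 302.04 K.
COP_R = T_C/(T_H − T_C) ⇒ T_C = T_H·COP_R/(1 + COP_R) = 302.04 × 7.66/(1 + 7.66) = 267.2 K.

T_C ≈ 267.2 K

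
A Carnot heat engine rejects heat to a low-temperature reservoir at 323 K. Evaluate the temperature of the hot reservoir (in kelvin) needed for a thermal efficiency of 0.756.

T_H ≈ 1320 K

From η = 1 − T_C/T_H, solving for T_H gives T_H = T_C/(1 − η) = 323.00/(1 − 0.756) = 1320 K.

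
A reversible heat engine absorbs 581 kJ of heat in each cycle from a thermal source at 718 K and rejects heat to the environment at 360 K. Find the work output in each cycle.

W ≈ 289.7 kJ

Since the cycle is reversible, η = 1 − T_C/T_H = 1 − 360.00/718.00 = 0.4986.
W = η·Q_H = 0.4986 × 581 = 289.7 kJ.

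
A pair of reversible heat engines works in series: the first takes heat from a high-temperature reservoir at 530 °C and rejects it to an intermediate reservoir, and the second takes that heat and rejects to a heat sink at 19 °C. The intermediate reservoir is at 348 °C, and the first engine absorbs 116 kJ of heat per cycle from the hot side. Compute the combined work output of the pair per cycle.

W_total ≈ 73.80 kJ

T_H = 530 °C → 530 + 273.15 = 803.15 K.
T_C = 19 °C → 19 + 273.15 = 292.15 K.
Two reversible stages in series are equivalent to a single Carnot engine between T_H and T_C, so η_total = 1 − T_C/T_H = 1 − 292.15/803.15 = 0.6362.
W_total = η_total · Q_H = 0.6362 × 116 = 73.80 kJ.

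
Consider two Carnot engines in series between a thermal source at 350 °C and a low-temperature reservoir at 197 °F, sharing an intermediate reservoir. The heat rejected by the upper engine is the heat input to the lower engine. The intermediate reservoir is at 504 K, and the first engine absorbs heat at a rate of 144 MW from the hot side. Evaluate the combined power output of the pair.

T_H = 350 °C → 350 + 273.15 = 623.15 K.
T_C = 197 °F → (197 − 32) × 5/9 = 91.67 °C = 364.82 K.
Two reversible stages in series are equivalent to a single Carnot engine between T_H and T_C, so η_total = 1 − T_C/T_H = 1 − 364.82/623.15 = 0.4146.
W_total = η_total · Q_H = 0.4146 × 144 = 59.7 MW.

Ẇ_total ≈ 59.7 MW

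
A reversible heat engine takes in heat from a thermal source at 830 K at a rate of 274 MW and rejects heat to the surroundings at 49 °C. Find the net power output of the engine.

Ẇ ≈ 168 MW

T_C = 49 °C → 49 + 273.15 = 322.15 K.
Carnot efficiency: η = 1 − T_C/T_H = 1 − 322.15/830.00 = 0.6119.
W = η·Q_H = 0.6119 × 274 = 168 MW.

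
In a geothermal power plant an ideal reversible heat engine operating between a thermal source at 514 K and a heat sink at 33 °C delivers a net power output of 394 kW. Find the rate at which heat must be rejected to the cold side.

Q̇_C ≈ 580 kW

T_C = 33 °C → 33 + 273.15 = 306.15 K.
η_rev = 1 − T_C/T_H = 1 − 306.15/514.00 = 0.4044.
Since Q_C/Q_H = T_C/T_H and Q_H = W/η, Q_C = W·T_C/(T_H − T_C) = 394 × 306.15/207.85 = 580 kW.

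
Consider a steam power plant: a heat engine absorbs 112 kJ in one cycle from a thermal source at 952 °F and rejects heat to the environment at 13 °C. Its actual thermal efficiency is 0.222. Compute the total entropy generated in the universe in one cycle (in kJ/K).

T_H = 952 °F → (952 − 32) × 5/9 = 511.11 °C = 784.26 K.
T_C = 13 °C → 13 + 273.15 = 286.15 K.
W = η·Q_H = 0.222 × 112 = 24.86 kJ, so Q_C = Q_H − W = 87.14 kJ.
Entropy balance on the reservoirs: −Q_H/T_H = -0.1428 kJ/K, +Q_C/T_C = 0.3045 kJ/K.
ΔS_univ = −Q_H/T_H + Q_C/T_C = 0.162 kJ/K (> 0, since η = 0.222 < η_Carnot = 0.635).

ΔS_univ ≈ 0.162 kJ/K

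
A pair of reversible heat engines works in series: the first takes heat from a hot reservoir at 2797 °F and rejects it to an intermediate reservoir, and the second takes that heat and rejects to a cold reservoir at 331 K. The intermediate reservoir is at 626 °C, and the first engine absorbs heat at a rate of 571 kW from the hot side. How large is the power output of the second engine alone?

T_H = 2797 °F → (2797 − 32) × 5/9 = 1536.11 °C = 1809.26 K.
T_m = 626 °C → 626 + 273.15 = 899.15 K.
Heat entering the second stage: Q_m = Q_H·(T_m/T_H) = 571 × 899.15/1809.26 = 284 kW.
Second-stage efficiency η₂ = 1 − T_C/T_m = 1 − 331.00/899.15 = 0.6319, so W₂ = η₂·Q_m = 179 kW.

Ẇ₂ ≈ 179 kW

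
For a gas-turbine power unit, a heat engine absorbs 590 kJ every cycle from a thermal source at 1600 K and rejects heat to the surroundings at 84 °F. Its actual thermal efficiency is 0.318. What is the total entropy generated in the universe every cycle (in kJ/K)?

T_C = 84 °F → (84 − 32) × 5/9 = 28.89 °C = 302.04 K.
W = η·Q_H = 0.318 × 590 = 187.6 kJ, so Q_C = Q_H − W = 402.4 kJ.
Entropy balance on the reservoirs: −Q_H/T_H = -0.3688 kJ/K, +Q_C/T_C = 1.332 kJ/K.
ΔS_univ = −Q_H/T_H + Q_C/T_C = 0.9635 kJ/K (> 0, since η = 0.318 < η_Carnot = 0.811).

ΔS_univ ≈ 0.9635 kJ/K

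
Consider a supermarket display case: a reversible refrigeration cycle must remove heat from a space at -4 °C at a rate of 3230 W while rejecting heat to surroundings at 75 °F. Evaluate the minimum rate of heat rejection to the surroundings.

T_H = 75 °F → (75 − 32) × 5/9 = 23.89 °C = 297.04 K.
T_C = -4 °C → -4 + 273.15 = 269.15 K.
For a reversible cycle Q_H/Q_C = T_H/T_C, so Q_H = Q_C·T_H/T_C = 3230 × 297.04/269.15 = 3560 W.

Q̇_H ≈ 3560 W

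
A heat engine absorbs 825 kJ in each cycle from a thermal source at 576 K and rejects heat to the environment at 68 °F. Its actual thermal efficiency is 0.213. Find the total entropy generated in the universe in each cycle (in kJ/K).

T_C = 68 °F → (68 − 32) × 5/9 = 20.00 °C = 293.15 K.
W = η·Q_H = 0.213 × 825 = 175.7 kJ, so Q_C = Q_H − W = 649.3 kJ.
Entropy balance on the reservoirs: −Q_H/T_H = -1.432 kJ/K, +Q_C/T_C = 2.215 kJ/K.
ΔS_univ = −Q_H/T_H + Q_C/T_C = 0.783 kJ/K (> 0, since η = 0.213 < η_Carnot = 0.491).

ΔS_univ ≈ 0.783 kJ/K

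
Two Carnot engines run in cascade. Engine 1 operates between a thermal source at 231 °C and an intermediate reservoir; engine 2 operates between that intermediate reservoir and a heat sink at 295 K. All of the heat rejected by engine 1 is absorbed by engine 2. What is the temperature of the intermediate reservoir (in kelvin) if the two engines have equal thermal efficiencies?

T_H = 231 °C → 231 + 273.15 = 504.15 K.
Equal efficiencies require 1 − T_m/T_H = 1 − T_C/T_m, i.e. T_m/T_H = T_C/T_m, so T_m = √(T_H·T_C) = √(504.15 × 295.00) = 386 K.

T_m ≈ 386 K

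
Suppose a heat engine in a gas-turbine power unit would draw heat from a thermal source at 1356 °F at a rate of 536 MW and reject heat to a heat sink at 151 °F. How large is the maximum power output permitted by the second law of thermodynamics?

Ẇ_max ≈ 356 MW

T_H = 1356 °F → (1356 − 32) × 5/9 = 735.56 °C = 1008.71 K.
T_C = 151 °F → (151 − 32) × 5/9 = 66.11 °C = 339.26 K.
The upper bound on efficiency is η_max = 1 − T_C/T_H = 1 − 339.26/1008.71 = 0.6637.
W_max = η_max · Q_H = 0.6637 × 536 = 356 MW.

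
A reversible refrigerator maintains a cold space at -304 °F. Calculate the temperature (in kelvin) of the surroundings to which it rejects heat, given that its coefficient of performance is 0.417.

T_C = -304 °F → (-304 − 32) × 5/9 = -186.67 °C = 86.48 K.
COP_R = T_C/(T_H − T_C) ⇒ T_H = T_C·(1 + 1/COP_R) = 86.48 × (1 + 1/0.417) = 294 K.

T_H ≈ 294 K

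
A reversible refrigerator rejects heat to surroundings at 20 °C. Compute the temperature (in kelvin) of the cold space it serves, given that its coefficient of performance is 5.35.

T_C ≈ 247.0 K

T_H = 20 °C → 20 + 273.15 = 293.15 K.
COP_R = T_C/(T_H − T_C) ⇒ T_C = T_H·COP_R/(1 + COP_R) = 293.15 × 5.35/(1 + 5.35) = 247.0 K.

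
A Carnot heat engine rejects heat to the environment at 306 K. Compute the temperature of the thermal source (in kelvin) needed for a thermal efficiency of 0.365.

T_H ≈ 481.9 K

From η = 1 − T_C/T_H, solving for T_H gives T_H = T_C/(1 − η) = 306.00/(1 − 0.365) = 481.9 K.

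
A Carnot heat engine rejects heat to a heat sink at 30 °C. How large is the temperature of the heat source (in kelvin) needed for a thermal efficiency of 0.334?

T_H ≈ 455 K

T_C = 30 °C → 30 + 273.15 = 303.15 K.
From η = 1 − T_C/T_H, solving for T_H gives T_H = T_C/(1 − η) = 303.15/(1 − 0.334) = 455 K.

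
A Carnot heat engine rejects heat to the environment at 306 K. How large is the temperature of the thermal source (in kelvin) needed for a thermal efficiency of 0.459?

T_H ≈ 565.6 K

From η = 1 − T_C/T_H, solving for T_H gives T_H = T_C/(1 − η) = 306.00/(1 − 0.459) = 565.6 K.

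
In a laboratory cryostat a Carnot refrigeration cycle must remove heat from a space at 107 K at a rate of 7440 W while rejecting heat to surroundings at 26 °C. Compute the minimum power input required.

Ẇ_in ≈ 13400 W

T_H = 26 °C → 26 + 273.15 = 299.15 K.
The reversible coefficient of performance is COP_R = T_C/(T_H − T_C) = 107.00/192.15 = 0.5569.
W = Q_C/COP_R = 7440/0.5569 = 13400 W.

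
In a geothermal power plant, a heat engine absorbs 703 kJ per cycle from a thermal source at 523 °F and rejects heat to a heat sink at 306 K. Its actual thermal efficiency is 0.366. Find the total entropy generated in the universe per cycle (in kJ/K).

T_H = 523 °F → (523 − 32) × 5/9 = 272.78 °C = 545.93 K.
W = η·Q_H = 0.366 × 703 = 257.3 kJ, so Q_C = Q_H − W = 445.7 kJ.
Entropy balance on the reservoirs: −Q_H/T_H = -1.288 kJ/K, +Q_C/T_C = 1.457 kJ/K.
ΔS_univ = −Q_H/T_H + Q_C/T_C = 0.1688 kJ/K (> 0, since η = 0.366 < η_Carnot = 0.439).

ΔS_univ ≈ 0.1688 kJ/K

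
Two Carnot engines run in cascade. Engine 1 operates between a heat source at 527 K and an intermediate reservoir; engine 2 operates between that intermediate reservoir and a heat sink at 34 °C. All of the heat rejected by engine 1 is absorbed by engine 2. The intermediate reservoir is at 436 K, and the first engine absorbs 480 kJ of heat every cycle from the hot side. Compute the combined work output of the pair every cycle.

W_total ≈ 200.2 kJ

T_C = 34 °C → 34 + 273.15 = 307.15 K.
Two reversible stages in series are equivalent to a single Carnot engine between T_H and T_C, so η_total = 1 − T_C/T_H = 1 − 307.15/527.00 = 0.4172.
W_total = η_total · Q_H = 0.4172 × 480 = 200.2 kJ.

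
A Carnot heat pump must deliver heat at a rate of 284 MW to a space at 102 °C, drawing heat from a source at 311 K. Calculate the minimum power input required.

T_H = 102 °C → 102 + 273.15 = 375.15 K.
The Carnot heat-pump COP is COP_HP = T_H/(T_H − T_C) = 375.15/64.15 = 5.8480.
W = Q_H/COP_HP = 284/5.8480 = 48.6 MW.

Ẇ_in ≈ 48.6 MW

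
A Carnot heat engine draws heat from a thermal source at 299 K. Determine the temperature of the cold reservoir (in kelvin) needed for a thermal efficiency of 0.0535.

From η = 1 − T_C/T_H, T_C = T_H·(1 − η) = 299.00 × (1 − 0.0535) = 283 K.

T_C ≈ 283 K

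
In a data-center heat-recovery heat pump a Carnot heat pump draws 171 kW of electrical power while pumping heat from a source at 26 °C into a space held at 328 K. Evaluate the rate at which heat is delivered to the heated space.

Q̇_H ≈ 1940 kW

T_C = 26 °C → 26 + 273.15 = 299.15 K.
COP_HP = T_H/(T_H − T_C) = 328.00/28.85 = 11.3692.
Q_H = COP_HP · W = 11.3692 × 171 = 1940 kW.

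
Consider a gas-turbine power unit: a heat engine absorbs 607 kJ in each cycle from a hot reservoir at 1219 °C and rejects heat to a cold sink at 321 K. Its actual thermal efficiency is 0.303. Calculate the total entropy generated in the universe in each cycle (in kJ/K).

ΔS_univ ≈ 0.911 kJ/K

T_H = 1219 °C → 1219 + 273.15 = 1492.15 K.
W = η·Q_H = 0.303 × 607 = 183.9 kJ, so Q_C = Q_H − W = 423.1 kJ.
The hot reservoir loses entropy Q_H/T_H = 607/1492.15 = 0.4068 kJ/K; the cold reservoir gains Q_C/T_C = 423.1/321.00 = 1.318 kJ/K.
ΔS_univ = −Q_H/T_H + Q_C/T_C = 0.911 kJ/K (> 0, since η = 0.303 < η_Carnot = 0.785).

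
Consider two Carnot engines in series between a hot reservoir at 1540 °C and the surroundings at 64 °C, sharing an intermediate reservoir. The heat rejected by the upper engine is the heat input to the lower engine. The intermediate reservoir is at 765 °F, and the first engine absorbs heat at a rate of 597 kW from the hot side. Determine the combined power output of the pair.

T_H = 1540 °C → 1540 + 273.15 = 1813.15 K.
T_C = 64 °C → 64 + 273.15 = 337.15 K.
Two reversible stages in series are equivalent to a single Carnot engine between T_H and T_C, so η_total = 1 − T_C/T_H = 1 − 337.15/1813.15 = 0.8141.
W_total = η_total · Q_H = 0.8141 × 597 = 486.0 kW.

Ẇ_total ≈ 486.0 kW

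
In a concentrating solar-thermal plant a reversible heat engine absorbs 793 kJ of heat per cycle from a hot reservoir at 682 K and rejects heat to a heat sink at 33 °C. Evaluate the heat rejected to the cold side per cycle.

T_C = 33 °C → 33 + 273.15 = 306.15 K.
Carnot efficiency: η = 1 − T_C/T_H = 1 − 306.15/682.00 = 0.5511.
For a reversible cycle Q_C/Q_H = T_C/T_H, so Q_C = 793 × 306.15/682.00 = 356 kJ.

Q_C ≈ 356 kJ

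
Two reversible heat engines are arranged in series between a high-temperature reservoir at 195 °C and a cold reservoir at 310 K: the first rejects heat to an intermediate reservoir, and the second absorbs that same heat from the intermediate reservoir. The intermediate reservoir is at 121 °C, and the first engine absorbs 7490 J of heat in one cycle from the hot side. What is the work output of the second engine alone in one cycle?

W₂ ≈ 1350 J

T_H = 195 °C → 195 + 273.15 = 468.15 K.
T_m = 121 °C → 121 + 273.15 = 394.15 K.
Heat entering the second stage: Q_m = Q_H·(T_m/T_H) = 7490 × 394.15/468.15 = 6310 J.
Second-stage efficiency η₂ = 1 − T_C/T_m = 1 − 310.00/394.15 = 0.2135, so W₂ = η₂·Q_m = 1350 J.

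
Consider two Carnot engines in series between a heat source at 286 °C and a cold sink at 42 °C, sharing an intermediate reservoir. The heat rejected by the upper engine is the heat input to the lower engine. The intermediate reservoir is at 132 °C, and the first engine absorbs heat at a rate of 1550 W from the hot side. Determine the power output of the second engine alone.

Ẇ₂ ≈ 249 W

T_H = 286 °C → 286 + 273.15 = 559.15 K.
T_C = 42 °C → 42 + 273.15 = 315.15 K.
T_m = 132 °C → 132 + 273.15 = 405.15 K.
Heat entering the second stage: Q_m = Q_H·(T_m/T_H) = 1550 × 405.15/559.15 = 1120 W.
Second-stage efficiency η₂ = 1 − T_C/T_m = 1 − 315.15/405.15 = 0.2221, so W₂ = η₂·Q_m = 249 W.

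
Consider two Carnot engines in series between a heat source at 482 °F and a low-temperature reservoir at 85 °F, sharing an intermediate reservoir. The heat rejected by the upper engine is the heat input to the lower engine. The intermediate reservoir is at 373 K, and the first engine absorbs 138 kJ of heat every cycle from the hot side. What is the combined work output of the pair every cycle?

T_H = 482 °F → (482 − 32) × 5/9 = 250.00 °C = 523.15 K.
T_C = 85 °F → (85 − 32) × 5/9 = 29.44 °C = 302.59 K.
Two reversible stages in series are equivalent to a single Carnot engine between T_H and T_C, so η_total = 1 − T_C/T_H = 1 − 302.59/523.15 = 0.4216.
W_total = η_total · Q_H = 0.4216 × 138 = 58.2 kJ.

W_total ≈ 58.2 kJ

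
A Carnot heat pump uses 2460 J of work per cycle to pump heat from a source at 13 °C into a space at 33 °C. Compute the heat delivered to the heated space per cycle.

T_H = 33 °C → 33 + 273.15 = 306.15 K.
T_C = 13 °C → 13 + 273.15 = 286.15 K.
COP_HP = T_H/(T_H − T_C) = 306.15/20.00 = 15.3075.
Q_H = COP_HP · W = 15.3075 × 2460 = 37660 J.

Q_H ≈ 37660 J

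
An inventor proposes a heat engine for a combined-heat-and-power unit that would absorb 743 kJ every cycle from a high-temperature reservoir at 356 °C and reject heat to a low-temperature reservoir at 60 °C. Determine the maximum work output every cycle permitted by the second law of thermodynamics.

T_H = 356 °C → 356 + 273.15 = 629.15 K.
T_C = 60 °C → 60 + 273.15 = 333.15 K.
No engine can exceed the Carnot limit: η_max = 1 − T_C/T_H = 1 − 333.15/629.15 = 0.4705.
W_max = η_max · Q_H = 0.4705 × 743 = 349.6 kJ.

W_max ≈ 349.6 kJ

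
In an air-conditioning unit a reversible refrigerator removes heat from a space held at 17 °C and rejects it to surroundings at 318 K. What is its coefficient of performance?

COP_R ≈ 10.4

T_C = 17 °C → 17 + 273.15 = 290.15 K.
The reversible coefficient of performance is COP_R = T_C/(T_H − T_C) = 290.15/(318.00 − 290.15) = 10.4.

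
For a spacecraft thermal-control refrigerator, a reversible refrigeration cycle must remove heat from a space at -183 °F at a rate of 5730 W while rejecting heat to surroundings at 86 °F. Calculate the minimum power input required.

Ẇ_in ≈ 5570 W

T_H = 86 °F → (86 − 32) × 5/9 = 30.00 °C = 303.15 K.
T_C = -183 °F → (-183 − 32) × 5/9 = -119.44 °C = 153.71 K.
COP_R = T_C/(T_H − T_C) = 153.71/149.44 = 1.0285.
W = Q_C/COP_R = 5730/1.0285 = 5570 W.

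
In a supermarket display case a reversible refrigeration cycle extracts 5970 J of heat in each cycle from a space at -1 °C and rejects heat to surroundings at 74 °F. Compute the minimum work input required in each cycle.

T_H = 74 °F → (74 − 32) × 5/9 = 23.33 °C = 296.48 K.
T_C = -1 °C → -1 + 273.15 = 272.15 K.
The reversible coefficient of performance is COP_R = T_C/(T_H − T_C) = 272.15/24.33 = 11.1842.
W = Q_C/COP_R = 5970/11.1842 = 534 J.

W_in ≈ 534 J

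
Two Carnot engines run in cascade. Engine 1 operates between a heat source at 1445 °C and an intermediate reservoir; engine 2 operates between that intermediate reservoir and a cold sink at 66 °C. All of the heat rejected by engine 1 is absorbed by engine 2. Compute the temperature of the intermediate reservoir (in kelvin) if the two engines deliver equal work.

T_m ≈ 1030 K

T_H = 1445 °C → 1445 + 273.15 = 1718.15 K.
T_C = 66 °C → 66 + 273.15 = 339.15 K.
For reversible stages Q_m = Q_H·(T_m/T_H). Setting W₁ = Q_H(1 − T_m/T_H) equal to W₂ = Q_m(1 − T_C/T_m) = Q_H·(T_m − T_C)/T_H gives T_H − T_m = T_m − T_C, so T_m = (T_H + T_C)/2 = (1718.15 + 339.15)/2 = 1030 K.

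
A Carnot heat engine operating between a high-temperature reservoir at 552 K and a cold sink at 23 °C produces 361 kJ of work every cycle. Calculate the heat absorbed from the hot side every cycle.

Q_H ≈ 779 kJ

T_C = 23 °C → 23 + 273.15 = 296.15 K.
The Carnot efficiency is η = 1 − T_C/T_H = 1 − 296.15/552.00 = 0.4635.
Q_H = W/η = 361/0.4635 = 779 kJ.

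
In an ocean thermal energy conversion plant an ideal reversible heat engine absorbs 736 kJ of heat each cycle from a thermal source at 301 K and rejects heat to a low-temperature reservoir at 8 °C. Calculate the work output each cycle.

W ≈ 48.5 kJ

T_C = 8 °C → 8 + 273.15 = 281.15 K.
Carnot efficiency: η = 1 − T_C/T_H = 1 − 281.15/301.00 = 0.0659.
W = η·Q_H = 0.0659 × 736 = 48.5 kJ.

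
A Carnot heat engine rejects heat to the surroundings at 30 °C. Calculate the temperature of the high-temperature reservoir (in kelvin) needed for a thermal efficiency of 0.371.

T_H ≈ 482 K

T_C = 30 °C → 30 + 273.15 = 303.15 K.
From η = 1 − T_C/T_H, solving for T_H gives T_H = T_C/(1 − η) = 303.15/(1 − 0.371) = 482 K.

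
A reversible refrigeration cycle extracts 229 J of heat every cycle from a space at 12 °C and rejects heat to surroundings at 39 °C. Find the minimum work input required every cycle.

W_in ≈ 21.7 J

T_H = 39 °C → 39 + 273.15 = 312.15 K.
T_C = 12 °C → 12 + 273.15 = 285.15 K.
Carnot COP: COP_R = T_C/(T_H − T_C) = 285.15/27.00 = 10.5611.
W = Q_C/COP_R = 229/10.5611 = 21.7 J.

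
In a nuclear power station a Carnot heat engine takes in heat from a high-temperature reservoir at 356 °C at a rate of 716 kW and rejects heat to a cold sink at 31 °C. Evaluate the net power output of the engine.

Ẇ ≈ 369.9 kW

T_H = 356 °C → 356 + 273.15 = 629.15 K.
T_C = 31 °C → 31 + 273.15 = 304.15 K.
η_rev = 1 − T_C/T_H = 1 − 304.15/629.15 = 0.5166.
W = η·Q_H = 0.5166 × 716 = 369.9 kW.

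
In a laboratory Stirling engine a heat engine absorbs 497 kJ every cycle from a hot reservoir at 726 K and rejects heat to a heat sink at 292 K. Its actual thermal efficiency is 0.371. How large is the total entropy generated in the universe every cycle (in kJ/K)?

ΔS_univ ≈ 0.386 kJ/K

W = η·Q_H = 0.371 × 497 = 184.4 kJ, so Q_C = Q_H − W = 312.6 kJ.
The hot reservoir loses entropy Q_H/T_H = 497/726.00 = 0.6846 kJ/K; the cold reservoir gains Q_C/T_C = 312.6/292.00 = 1.071 kJ/K.
ΔS_univ = −Q_H/T_H + Q_C/T_C = 0.386 kJ/K (> 0, since η = 0.371 < η_Carnot = 0.598).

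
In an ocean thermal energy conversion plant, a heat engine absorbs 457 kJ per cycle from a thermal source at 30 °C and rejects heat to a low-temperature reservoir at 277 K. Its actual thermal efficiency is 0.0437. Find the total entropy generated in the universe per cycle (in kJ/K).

T_H = 30 °C → 30 + 273.15 = 303.15 K.
W = η·Q_H = 0.0437 × 457 = 19.97 kJ, so Q_C = Q_H − W = 437.0 kJ.
Entropy balance on the reservoirs: −Q_H/T_H = -1.508 kJ/K, +Q_C/T_C = 1.578 kJ/K.
ΔS_univ = −Q_H/T_H + Q_C/T_C = 0.07022 kJ/K (> 0, since η = 0.0437 < η_Carnot = 0.086).

ΔS_univ ≈ 0.07022 kJ/K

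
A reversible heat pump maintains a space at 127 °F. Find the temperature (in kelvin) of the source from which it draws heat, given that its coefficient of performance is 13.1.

T_H = 127 °F → (127 − 32) × 5/9 = 52.78 °C = 325.93 K.
COP_HP = T_H/(T_H − T_C) ⇒ T_C = T_H·(COP_HP − 1)/COP_HP = 325.93 × (13.1 − 1)/13.1 = 301 K.

T_C ≈ 301 K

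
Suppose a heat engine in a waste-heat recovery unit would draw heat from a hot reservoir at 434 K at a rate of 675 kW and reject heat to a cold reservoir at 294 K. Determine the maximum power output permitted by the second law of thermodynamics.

Ẇ_max ≈ 217.7 kW

By the Carnot theorem, η_max = 1 − T_C/T_H = 1 − 294.00/434.00 = 0.3226.
W_max = η_max · Q_H = 0.3226 × 675 = 217.7 kW.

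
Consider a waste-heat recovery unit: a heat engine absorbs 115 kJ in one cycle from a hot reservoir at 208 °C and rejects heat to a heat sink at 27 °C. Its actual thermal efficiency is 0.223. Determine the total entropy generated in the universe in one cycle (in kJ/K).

T_H = 208 °C → 208 + 273.15 = 481.15 K.
T_C = 27 °C → 27 + 273.15 = 300.15 K.
W = η·Q_H = 0.223 × 115 = 25.64 kJ, so Q_C = Q_H − W = 89.36 kJ.
Reservoir entropy changes: ΔS_H = −Q_H/T_H = −115/481.15 = -0.2390 kJ/K and ΔS_C = +Q_C/T_C = 89.36/300.15 = 0.2977 kJ/K.
ΔS_univ = −Q_H/T_H + Q_C/T_C = 0.05869 kJ/K (> 0, since η = 0.223 < η_Carnot = 0.376).

ΔS_univ ≈ 0.05869 kJ/K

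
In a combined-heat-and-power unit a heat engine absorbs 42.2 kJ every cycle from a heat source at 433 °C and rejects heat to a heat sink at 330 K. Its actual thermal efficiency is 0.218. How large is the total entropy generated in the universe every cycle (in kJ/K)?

T_H = 433 °C → 433 + 273.15 = 706.15 K.
W = η·Q_H = 0.218 × 42.2 = 9.200 kJ, so Q_C = Q_H − W = 33.00 kJ.
Reservoir entropy changes: ΔS_H = −Q_H/T_H = −42.2/706.15 = -0.05976 kJ/K and ΔS_C = +Q_C/T_C = 33.00/330.00 = 0.1000 kJ/K.
ΔS_univ = −Q_H/T_H + Q_C/T_C = 0.0402 kJ/K (> 0, since η = 0.218 < η_Carnot = 0.533).

ΔS_univ ≈ 0.0402 kJ/K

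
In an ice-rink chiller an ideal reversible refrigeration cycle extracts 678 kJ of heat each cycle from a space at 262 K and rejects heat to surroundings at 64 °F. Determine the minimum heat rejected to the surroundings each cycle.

T_H = 64 °F → (64 − 32) × 5/9 = 17.78 °C = 290.93 K.
For a reversible cycle Q_H/Q_C = T_H/T_C, so Q_H = Q_C·T_H/T_C = 678 × 290.93/262.00 = 753 kJ.

Q_H ≈ 753 kJ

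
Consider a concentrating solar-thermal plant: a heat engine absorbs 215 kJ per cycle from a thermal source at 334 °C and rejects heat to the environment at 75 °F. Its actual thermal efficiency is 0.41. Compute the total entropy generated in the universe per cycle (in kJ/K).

T_H = 334 °C → 334 + 273.15 = 607.15 K.
T_C = 75 °F → (75 − 32) × 5/9 = 23.89 °C = 297.04 K.
W = η·Q_H = 0.41 × 215 = 88.15 kJ, so Q_C = Q_H − W = 126.9 kJ.
Entropy balance on the reservoirs: −Q_H/T_H = -0.3541 kJ/K, +Q_C/T_C = 0.4270 kJ/K.
ΔS_univ = −Q_H/T_H + Q_C/T_C = 0.0729 kJ/K (> 0, since η = 0.41 < η_Carnot = 0.511).

ΔS_univ ≈ 0.0729 kJ/K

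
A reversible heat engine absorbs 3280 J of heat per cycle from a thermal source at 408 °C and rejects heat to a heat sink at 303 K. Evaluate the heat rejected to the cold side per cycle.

T_H = 408 °C → 408 + 273.15 = 681.15 K.
Carnot efficiency: η = 1 − T_C/T_H = 1 − 303.00/681.15 = 0.5552.
For a reversible cycle Q_C/Q_H = T_C/T_H, so Q_C = 3280 × 303.00/681.15 = 1460 J.

Q_C ≈ 1460 J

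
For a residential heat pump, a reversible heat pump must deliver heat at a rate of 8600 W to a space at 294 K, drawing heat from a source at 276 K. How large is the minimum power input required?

The Carnot heat-pump COP is COP_HP = T_H/(T_H − T_C) = 294.00/18.00 = 16.3333.
W = Q_H/COP_HP = 8600/16.3333 = 527 W.

Ẇ_in ≈ 527 W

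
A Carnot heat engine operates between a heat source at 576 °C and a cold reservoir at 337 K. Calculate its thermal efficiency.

T_H = 576 °C → 576 + 273.15 = 849.15 K.
For a reversible engine, η = 1 − T_C/T_H = 1 − 337.00/849.15 = 0.6031.

η ≈ 0.6031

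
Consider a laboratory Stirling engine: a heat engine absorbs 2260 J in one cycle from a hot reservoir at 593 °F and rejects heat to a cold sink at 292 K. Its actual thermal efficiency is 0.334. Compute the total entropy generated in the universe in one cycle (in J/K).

ΔS_univ ≈ 1.29 J/K

T_H = 593 °F → (593 − 32) × 5/9 = 311.67 °C = 584.82 K.
W = η·Q_H = 0.334 × 2260 = 754.8 J, so Q_C = Q_H − W = 1505 J.
The hot reservoir loses entropy Q_H/T_H = 2260/584.82 = 3.864 J/K; the cold reservoir gains Q_C/T_C = 1505/292.00 = 5.155 J/K.
ΔS_univ = −Q_H/T_H + Q_C/T_C = 1.29 J/K (> 0, since η = 0.334 < η_Carnot = 0.501).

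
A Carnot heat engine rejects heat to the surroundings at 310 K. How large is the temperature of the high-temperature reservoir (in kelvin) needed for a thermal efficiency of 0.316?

T_H ≈ 453 K

From η = 1 − T_C/T_H, solving for T_H gives T_H = T_C/(1 − η) = 310.00/(1 − 0.316) = 453 K.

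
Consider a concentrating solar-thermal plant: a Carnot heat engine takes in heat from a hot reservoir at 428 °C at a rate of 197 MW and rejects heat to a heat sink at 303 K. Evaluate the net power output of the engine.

Ẇ ≈ 111.9 MW

T_H = 428 °C → 428 + 273.15 = 701.15 K.
Carnot efficiency: η = 1 − T_C/T_H = 1 − 303.00/701.15 = 0.5679.
W = η·Q_H = 0.5679 × 197 = 111.9 MW.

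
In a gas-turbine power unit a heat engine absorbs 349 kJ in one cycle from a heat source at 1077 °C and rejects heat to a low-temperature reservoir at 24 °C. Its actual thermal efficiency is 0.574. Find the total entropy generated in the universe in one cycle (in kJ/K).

ΔS_univ ≈ 0.242 kJ/K

T_H = 1077 °C → 1077 + 273.15 = 1350.15 K.
T_C = 24 °C → 24 + 273.15 = 297.15 K.
W = η·Q_H = 0.574 × 349 = 200.3 kJ, so Q_C = Q_H − W = 148.7 kJ.
Reservoir entropy changes: ΔS_H = −Q_H/T_H = −349/1350.15 = -0.2585 kJ/K and ΔS_C = +Q_C/T_C = 148.7/297.15 = 0.5003 kJ/K.
ΔS_univ = −Q_H/T_H + Q_C/T_C = 0.242 kJ/K (> 0, since η = 0.574 < η_Carnot = 0.780).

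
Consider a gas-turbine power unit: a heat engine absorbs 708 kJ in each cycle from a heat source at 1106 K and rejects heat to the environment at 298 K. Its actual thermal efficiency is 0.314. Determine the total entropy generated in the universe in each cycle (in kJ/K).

W = η·Q_H = 0.314 × 708 = 222.3 kJ, so Q_C = Q_H − W = 485.7 kJ.
Reservoir entropy changes: ΔS_H = −Q_H/T_H = −708/1106.00 = -0.6401 kJ/K and ΔS_C = +Q_C/T_C = 485.7/298.00 = 1.630 kJ/K.
ΔS_univ = −Q_H/T_H + Q_C/T_C = 0.9897 kJ/K (> 0, since η = 0.314 < η_Carnot = 0.731).

ΔS_univ ≈ 0.9897 kJ/K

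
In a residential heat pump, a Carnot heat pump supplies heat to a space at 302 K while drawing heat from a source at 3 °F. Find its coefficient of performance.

COP_HP ≈ 6.717

T_C = 3 °F → (3 − 32) × 5/9 = -16.11 °C = 257.04 K.
The Carnot heat-pump COP is COP_HP = T_H/(T_H − T_C) = 302.00/(302.00 − 257.04) = 6.717.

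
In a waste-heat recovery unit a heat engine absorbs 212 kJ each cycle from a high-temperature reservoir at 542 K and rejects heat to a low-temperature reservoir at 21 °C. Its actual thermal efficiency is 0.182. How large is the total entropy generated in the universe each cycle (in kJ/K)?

T_C = 21 °C → 21 + 273.15 = 294.15 K.
W = η·Q_H = 0.182 × 212 = 38.58 kJ, so Q_C = Q_H − W = 173.4 kJ.
The hot reservoir loses entropy Q_H/T_H = 212/542.00 = 0.3911 kJ/K; the cold reservoir gains Q_C/T_C = 173.4/294.15 = 0.5895 kJ/K.
ΔS_univ = −Q_H/T_H + Q_C/T_C = 0.198 kJ/K (> 0, since η = 0.182 < η_Carnot = 0.457).

ΔS_univ ≈ 0.198 kJ/K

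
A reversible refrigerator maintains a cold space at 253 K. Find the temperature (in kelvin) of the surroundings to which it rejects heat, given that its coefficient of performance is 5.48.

T_H ≈ 299 K

COP_R = T_C/(T_H − T_C) ⇒ T_H = T_C·(1 + 1/COP_R) = 253.00 × (1 + 1/5.48) = 299 K.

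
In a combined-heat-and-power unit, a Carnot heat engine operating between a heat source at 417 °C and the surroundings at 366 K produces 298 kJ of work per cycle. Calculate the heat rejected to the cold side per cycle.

T_H = 417 °C → 417 + 273.15 = 690.15 K.
Since the cycle is reversible, η = 1 − T_C/T_H = 1 − 366.00/690.15 = 0.4697.
Since Q_C/Q_H = T_C/T_H and Q_H = W/η, Q_C = W·T_C/(T_H − T_C) = 298 × 366.00/324.15 = 336.5 kJ.

Q_C ≈ 336.5 kJ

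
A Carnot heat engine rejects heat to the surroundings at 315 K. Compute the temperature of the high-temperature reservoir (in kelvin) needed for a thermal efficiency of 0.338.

From η = 1 − T_C/T_H, solving for T_H gives T_H = T_C/(1 − η) = 315.00/(1 − 0.338) = 475.8 K.

T_H ≈ 475.8 K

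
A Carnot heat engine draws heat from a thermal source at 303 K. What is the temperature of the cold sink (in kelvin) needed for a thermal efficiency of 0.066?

T_C ≈ 283 K

From η = 1 − T_C/T_H, T_C = T_H·(1 − η) = 303.00 × (1 − 0.066) = 283 K.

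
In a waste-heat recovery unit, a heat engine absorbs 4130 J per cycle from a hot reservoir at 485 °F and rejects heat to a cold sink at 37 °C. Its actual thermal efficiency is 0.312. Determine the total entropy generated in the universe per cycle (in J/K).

ΔS_univ ≈ 1.292 J/K

T_H = 485 °F → (485 − 32) × 5/9 = 251.67 °C = 524.82 K.
T_C = 37 °C → 37 + 273.15 = 310.15 K.
W = η·Q_H = 0.312 × 4130 = 1289 J, so Q_C = Q_H − W = 2841 J.
Reservoir entropy changes: ΔS_H = −Q_H/T_H = −4130/524.82 = -7.869 J/K and ΔS_C = +Q_C/T_C = 2841/310.15 = 9.162 J/K.
ΔS_univ = −Q_H/T_H + Q_C/T_C = 1.292 J/K (> 0, since η = 0.312 < η_Carnot = 0.409).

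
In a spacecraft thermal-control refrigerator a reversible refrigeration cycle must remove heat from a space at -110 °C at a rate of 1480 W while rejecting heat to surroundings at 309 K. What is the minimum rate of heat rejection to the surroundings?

Q̇_H ≈ 2800 W

T_C = -110 °C → -110 + 273.15 = 163.15 K.
For a reversible cycle Q_H/Q_C = T_H/T_C, so Q_H = Q_C·T_H/T_C = 1480 × 309.00/163.15 = 2800 W.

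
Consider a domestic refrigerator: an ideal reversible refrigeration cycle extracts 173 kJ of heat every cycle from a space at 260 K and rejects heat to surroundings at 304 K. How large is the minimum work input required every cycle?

W_in ≈ 29.3 kJ

For a reversible refrigerator, COP_R = T_C/(T_H − T_C) = 260.00/44.00 = 5.9091.
W = Q_C/COP_R = 173/5.9091 = 29.3 kJ.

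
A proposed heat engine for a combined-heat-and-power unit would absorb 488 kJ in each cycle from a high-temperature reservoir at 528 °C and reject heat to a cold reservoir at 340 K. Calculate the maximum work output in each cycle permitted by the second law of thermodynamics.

W_max ≈ 281 kJ

T_H = 528 °C → 528 + 273.15 = 801.15 K.
The upper bound on efficiency is η_max = 1 − T_C/T_H = 1 − 340.00/801.15 = 0.5756.
W_max = η_max · Q_H = 0.5756 × 488 = 281 kJ.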